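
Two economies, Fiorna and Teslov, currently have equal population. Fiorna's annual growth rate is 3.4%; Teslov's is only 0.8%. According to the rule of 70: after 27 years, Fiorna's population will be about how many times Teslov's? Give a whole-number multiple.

approximately 2 times

Only the 2.6-point difference matters.
70/2.6 ≈ 26.92 years per doubling of the ratio; 27 years gives 1.00 doublings, so ≈ 2×.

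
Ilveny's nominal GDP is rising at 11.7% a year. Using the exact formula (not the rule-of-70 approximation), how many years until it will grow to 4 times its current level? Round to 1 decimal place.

12.5 years

t = ln(4) / ln(1 + 0.117) = 1.3863 / 0.110647 ≈ 12.53.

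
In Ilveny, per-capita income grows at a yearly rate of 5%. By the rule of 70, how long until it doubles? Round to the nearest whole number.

At 5%, doubling takes about 70/5 = 14.00 years.

roughly 14 years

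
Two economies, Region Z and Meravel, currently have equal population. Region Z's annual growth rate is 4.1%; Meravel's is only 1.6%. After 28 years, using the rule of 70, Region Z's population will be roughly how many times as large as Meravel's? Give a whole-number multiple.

about 2 times

Region Z pulls ahead at 2.5 pp per year, so the ratio doubles every 70/2.5 ≈ 28.00 years.
In 28 years that's 1.00 doublings: 2^1.00 ≈ 2.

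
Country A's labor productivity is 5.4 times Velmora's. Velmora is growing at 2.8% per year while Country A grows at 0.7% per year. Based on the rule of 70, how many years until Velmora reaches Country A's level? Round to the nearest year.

≈ 81 years

Velmora gains on Country A at 2.8% − 0.7% = 2.1 points a year.
At that relative rate the gap halves every 70/2.1 ≈ 33.33 years.
A 5.4 times gap takes log₂(5.4) ≈ 2.43 halvings to close: 2.43 × 33.33 ≈ 81 years.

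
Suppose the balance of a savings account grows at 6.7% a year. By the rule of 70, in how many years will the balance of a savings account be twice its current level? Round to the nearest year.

Doubling time ≈ 70 / 6.7 = 10.45 years.

about 10 years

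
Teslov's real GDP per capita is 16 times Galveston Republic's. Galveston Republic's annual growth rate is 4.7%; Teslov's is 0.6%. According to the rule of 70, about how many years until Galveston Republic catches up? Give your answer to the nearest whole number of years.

around 68 years

What matters is the difference: 4.1 pp.
Rule of 70 on the gap: the ratio halves every 70/4.1 ≈ 17.07 years.
A 16 times gap closes after 4 halvings: 4 × 17.07 ≈ 68 years.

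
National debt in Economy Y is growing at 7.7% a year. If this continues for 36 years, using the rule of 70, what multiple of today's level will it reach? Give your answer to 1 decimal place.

Doubling time ≈ 70/7.7 = 9.09 years.
36 years / 9.09 ≈ 3.96 doublings → factor 2^3.96 ≈ 15.6.

≈ 15.6 times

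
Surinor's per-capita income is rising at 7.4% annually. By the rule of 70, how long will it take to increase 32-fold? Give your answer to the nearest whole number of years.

Doubling time ≈ 70/7.4 = 9.46 years.
Getting to 32× needs 5 doublings: 5 × 9.46 ≈ 47 years.

about 47 years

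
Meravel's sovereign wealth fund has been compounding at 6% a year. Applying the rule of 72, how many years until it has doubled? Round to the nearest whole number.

At 6%, doubling takes about 72/6 = 12.00 years.

12 years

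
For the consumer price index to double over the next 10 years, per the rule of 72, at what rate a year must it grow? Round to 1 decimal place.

72 / 10 ≈ 7.20, so about 7.2% a year.

about 7.2%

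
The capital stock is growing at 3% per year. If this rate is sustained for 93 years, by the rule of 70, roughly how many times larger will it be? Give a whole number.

70/3 ≈ 23.33 years per doubling.
93 years fits 4 doublings: 2^4 = 16.

around 16 times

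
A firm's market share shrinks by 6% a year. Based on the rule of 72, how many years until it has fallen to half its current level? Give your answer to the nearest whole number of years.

about 12 years

Falling at 6%, it halves about every 72/6 = 12.00 years.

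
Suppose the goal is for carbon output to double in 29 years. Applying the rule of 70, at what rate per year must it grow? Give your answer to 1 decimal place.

roughly 2.4%

70 / 29 ≈ 2.41, so about 2.4% per year.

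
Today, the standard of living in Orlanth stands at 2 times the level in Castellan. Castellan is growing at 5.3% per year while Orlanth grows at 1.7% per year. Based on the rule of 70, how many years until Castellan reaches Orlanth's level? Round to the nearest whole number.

Castellan gains on Orlanth at 5.3% − 1.7% = 3.6 points a year.
At that relative rate the gap halves every 70/3.6 ≈ 19.44 years.
A 2 times gap closes after 1 halving: 1 × 19.44 ≈ 19 years.

approximately 19 years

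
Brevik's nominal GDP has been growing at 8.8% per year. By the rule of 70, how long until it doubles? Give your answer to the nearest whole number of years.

Doubling time ≈ 70 / 8.8 = 7.95 years.

approximately 8 years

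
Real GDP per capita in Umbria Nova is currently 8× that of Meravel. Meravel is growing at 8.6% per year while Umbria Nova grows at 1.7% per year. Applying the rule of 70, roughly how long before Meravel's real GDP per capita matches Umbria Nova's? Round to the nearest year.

roughly 30 years

The growth-rate gap is 8.6% − 1.7% = 6.9 percentage points.
So the ratio between them halves every 70/6.9 ≈ 10.14 years.
An 8× gap closes after 3 halvings: 3 × 10.14 ≈ 30 years.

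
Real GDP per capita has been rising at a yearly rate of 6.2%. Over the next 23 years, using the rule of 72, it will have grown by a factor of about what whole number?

≈ 4 times

72/6.2 ≈ 11.61 years per doubling.
23 years fits 2 doublings: 2^2 = 4.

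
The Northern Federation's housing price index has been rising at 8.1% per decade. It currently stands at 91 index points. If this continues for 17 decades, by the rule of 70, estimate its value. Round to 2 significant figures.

Doubling time ≈ 70/8.1 = 8.64 decades.
17 decades is 17/8.64 ≈ 1.97 doublings, a factor of 2^1.97 ≈ 3.92.
91 × 3.92 ≈ 360 index points.

360 index points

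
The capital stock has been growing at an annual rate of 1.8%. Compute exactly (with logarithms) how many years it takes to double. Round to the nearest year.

39 years

t = ln(2) / ln(1 + 0.018) = 0.6931 / 0.017840 ≈ 38.85.
≈ 39 years.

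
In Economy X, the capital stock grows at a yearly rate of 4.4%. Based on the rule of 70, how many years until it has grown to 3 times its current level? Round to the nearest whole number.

One doubling takes 70/4.4 = 15.91 years.
3× is log₂ 3 ≈ 1.58 doublings, so ≈ 1.58 × 15.91 = 25 years.

about 25 years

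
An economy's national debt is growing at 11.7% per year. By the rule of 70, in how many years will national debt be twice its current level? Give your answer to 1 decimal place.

about 6.0 years

70/11.7 ≈ 5.98, so it doubles roughly every 6.0 years.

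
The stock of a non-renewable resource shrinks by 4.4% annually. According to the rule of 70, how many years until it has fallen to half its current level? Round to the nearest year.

Falling at 4.4%, it halves about every 70/4.4 = 15.91 years.

16 years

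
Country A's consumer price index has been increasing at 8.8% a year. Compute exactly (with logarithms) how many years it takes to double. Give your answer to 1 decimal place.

t = ln(2) / ln(1 + 0.088) = 0.6931 / 0.084341 ≈ 8.22.

8.2 years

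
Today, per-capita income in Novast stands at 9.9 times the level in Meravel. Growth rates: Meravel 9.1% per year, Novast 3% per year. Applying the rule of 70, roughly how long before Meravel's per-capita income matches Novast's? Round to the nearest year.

38 years

The growth-rate gap is 9.1% − 3% = 6.1 percentage points.
So the ratio between them halves every 70/6.1 ≈ 11.48 years.
A 9.9 times gap takes log₂(9.9) ≈ 3.31 halvings to close: 3.31 × 11.48 ≈ 38 years.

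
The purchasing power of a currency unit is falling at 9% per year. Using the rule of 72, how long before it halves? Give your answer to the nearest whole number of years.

about 8 years

The rule works in reverse for decay: 72/9 ≈ 8.00 years to halve.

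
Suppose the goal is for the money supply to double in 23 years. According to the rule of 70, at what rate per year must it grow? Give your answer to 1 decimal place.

around 3.0%

70 / 23 ≈ 3.04, so about 3.0% per year.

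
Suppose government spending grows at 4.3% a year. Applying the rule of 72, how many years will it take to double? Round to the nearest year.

Doubling time ≈ 72 / 4.3 = 16.74 years.

about 17 years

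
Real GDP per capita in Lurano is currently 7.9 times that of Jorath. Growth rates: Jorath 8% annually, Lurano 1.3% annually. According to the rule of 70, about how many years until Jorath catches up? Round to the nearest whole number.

What matters is the difference: 6.7 pp.
Rule of 70 on the gap: the ratio halves every 70/6.7 ≈ 10.45 years.
A 7.9 times gap takes log₂(7.9) ≈ 2.98 halvings to close: 2.98 × 10.45 ≈ 31 years.

about 31 years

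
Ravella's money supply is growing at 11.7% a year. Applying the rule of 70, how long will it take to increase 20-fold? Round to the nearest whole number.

about 26 years

At 11.7% it doubles every 70/11.7 ≈ 5.98 years.
Reaching 20× takes log₂(20) ≈ 4.32 doublings.
4.32 × 5.98 ≈ 26 years.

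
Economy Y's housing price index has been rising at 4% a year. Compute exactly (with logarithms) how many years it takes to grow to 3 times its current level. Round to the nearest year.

28 years

t = ln(3) / ln(1 + 0.04) = 1.0986 / 0.039221 ≈ 28.01.
≈ 28 years.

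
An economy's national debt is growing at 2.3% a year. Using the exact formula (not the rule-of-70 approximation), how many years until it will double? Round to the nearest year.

30 years

t = ln(2) / ln(1 + 0.023) = 0.6931 / 0.022739 ≈ 30.48.
≈ 30 years.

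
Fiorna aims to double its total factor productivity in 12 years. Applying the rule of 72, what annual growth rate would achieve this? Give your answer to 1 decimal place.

about 6.0%

72 / 12 ≈ 6.00, so about 6.0% a year.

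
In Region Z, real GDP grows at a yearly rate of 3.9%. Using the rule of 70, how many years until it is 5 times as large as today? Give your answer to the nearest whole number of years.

approximately 42 years

One doubling takes 70/3.9 = 17.95 years.
Reaching 5× takes log₂(5) ≈ 2.32 doublings.
2.32 × 17.95 ≈ 42 years.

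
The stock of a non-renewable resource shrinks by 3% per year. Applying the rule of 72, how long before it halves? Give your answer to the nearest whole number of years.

Halving time ≈ 72 / 3 = 24.00 → 24 years.

24 years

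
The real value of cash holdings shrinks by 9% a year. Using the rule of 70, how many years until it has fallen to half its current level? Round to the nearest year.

Halving time ≈ 70 / 9 = 7.78 → 8 years.

roughly 8 years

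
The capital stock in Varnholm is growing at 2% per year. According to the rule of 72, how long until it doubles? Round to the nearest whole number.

roughly 36 years

At 2%, doubling takes about 72/2 = 36.00 years.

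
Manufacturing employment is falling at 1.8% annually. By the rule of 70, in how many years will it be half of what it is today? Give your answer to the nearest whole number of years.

Falling at 1.8%, it halves about every 70/1.8 = 38.89 years.

approximately 39 years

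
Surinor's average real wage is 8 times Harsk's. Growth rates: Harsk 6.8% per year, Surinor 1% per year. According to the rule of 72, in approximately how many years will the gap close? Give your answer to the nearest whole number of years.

The growth-rate gap is 6.8% − 1% = 5.8 percentage points.
So the ratio between them halves every 72/5.8 ≈ 12.41 years.
An 8 times gap closes after 3 halvings: 3 × 12.41 ≈ 37 years.

about 37 years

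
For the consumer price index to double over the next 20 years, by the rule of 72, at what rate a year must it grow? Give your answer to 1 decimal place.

72 / 20 ≈ 3.60, so about 3.6% a year.

≈ 3.6% a year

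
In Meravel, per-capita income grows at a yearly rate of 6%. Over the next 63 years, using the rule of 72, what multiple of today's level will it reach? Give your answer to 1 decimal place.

Doubling time ≈ 72/6 = 12.00 years.
63 years / 12.00 ≈ 5.25 doublings → factor 2^5.25 ≈ 38.1.

roughly 38.1 times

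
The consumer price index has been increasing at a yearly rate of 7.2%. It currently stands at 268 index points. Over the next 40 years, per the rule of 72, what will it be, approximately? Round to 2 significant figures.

Doubling time ≈ 72/7.2 = 10.00 years.
40 years is 40/10.00 ≈ 4.00 doublings, a factor of 2^4.00 ≈ 16.00.
268 × 16.00 ≈ 4300 index points.

roughly 4300 index points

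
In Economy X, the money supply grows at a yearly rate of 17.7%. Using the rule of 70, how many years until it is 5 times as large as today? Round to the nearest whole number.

about 9 years

At 17.7% it doubles every 70/17.7 ≈ 3.95 years.
5× is log₂ 5 ≈ 2.32 doublings, so ≈ 2.32 × 3.95 = 9 years.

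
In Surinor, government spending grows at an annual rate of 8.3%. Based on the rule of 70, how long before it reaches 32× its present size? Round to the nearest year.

about 42 years

Doubling time ≈ 70/8.3 = 8.43 years.
Getting to 32× needs 5 doublings: 5 × 8.43 ≈ 42 years.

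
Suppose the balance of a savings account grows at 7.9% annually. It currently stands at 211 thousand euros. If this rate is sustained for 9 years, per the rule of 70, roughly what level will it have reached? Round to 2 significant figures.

Doubling time ≈ 70/7.9 = 8.86 years.
9 years is 9/8.86 ≈ 1.02 doublings, a factor of 2^1.02 ≈ 2.03.
211 × 2.03 ≈ 430 thousand euros.

approximately 430 thousand euros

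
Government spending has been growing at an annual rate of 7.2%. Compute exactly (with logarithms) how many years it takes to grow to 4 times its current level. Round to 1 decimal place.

t = ln(4) / ln(1 + 0.072) = 1.3863 / 0.069526 ≈ 19.94.

19.9 years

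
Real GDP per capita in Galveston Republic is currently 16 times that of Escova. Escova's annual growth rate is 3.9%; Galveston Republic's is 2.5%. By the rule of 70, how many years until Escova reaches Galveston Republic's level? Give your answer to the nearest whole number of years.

What matters is the difference: 1.4 pp.
Rule of 70 on the gap: the ratio halves every 70/1.4 ≈ 50.00 years.
A 16 times gap closes after 4 halvings: 4 × 50.00 ≈ 200 years.

approximately 200 years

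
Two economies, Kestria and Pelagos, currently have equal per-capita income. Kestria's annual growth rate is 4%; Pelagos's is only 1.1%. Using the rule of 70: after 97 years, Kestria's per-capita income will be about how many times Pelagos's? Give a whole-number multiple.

approximately 16 times

Rate gap = 4% − 1.1% = 2.9 points.
The ratio doubles every 70/2.9 ≈ 24.14 years.
97/24.14 ≈ 4.02 doublings → ratio ≈ 2^4.02 ≈ 16.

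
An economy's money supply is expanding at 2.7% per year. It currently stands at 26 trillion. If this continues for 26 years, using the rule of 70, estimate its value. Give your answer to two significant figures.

It doubles every 70/2.7 ≈ 25.93 years, so 26 years is 1.00 doublings.
2^1.00 ≈ 2.00; 26 × 2.00 ≈ 52 trillion.

around 52 trillion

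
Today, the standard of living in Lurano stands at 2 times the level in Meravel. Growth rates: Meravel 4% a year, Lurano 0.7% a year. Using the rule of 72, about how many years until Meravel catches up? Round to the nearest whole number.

about 22 years

Meravel gains on Lurano at 4% − 0.7% = 3.3 points a year.
At that relative rate the gap halves every 72/3.3 ≈ 21.82 years.
A 2 times gap closes after 1 halving: 1 × 21.82 ≈ 22 years.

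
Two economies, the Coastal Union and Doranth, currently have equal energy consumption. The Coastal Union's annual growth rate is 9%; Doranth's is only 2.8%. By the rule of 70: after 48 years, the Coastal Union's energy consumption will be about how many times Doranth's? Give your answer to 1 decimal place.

Only the 6.2-point difference matters.
70/6.2 ≈ 11.29 years per doubling of the ratio; 48 years gives 4.25 doublings, so ≈ 19.0×.

≈ 19.0 times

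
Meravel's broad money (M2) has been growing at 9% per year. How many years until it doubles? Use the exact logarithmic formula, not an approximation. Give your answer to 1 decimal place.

t = ln(2) / ln(1 + 0.09) = 0.6931 / 0.086178 ≈ 8.04.

8.0 years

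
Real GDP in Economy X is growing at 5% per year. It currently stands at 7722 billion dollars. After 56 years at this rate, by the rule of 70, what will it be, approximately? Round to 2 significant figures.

around 120000 billion dollars

It doubles every 70/5 ≈ 14.00 years, so 56 years is 4.00 doublings.
2^4.00 ≈ 16.00; 7722 × 16.00 ≈ 120000 billion dollars.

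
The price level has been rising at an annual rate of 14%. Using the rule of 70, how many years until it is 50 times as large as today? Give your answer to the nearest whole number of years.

roughly 28 years

Doubling time ≈ 70/14 = 5.00 years.
50× is log₂ 50 ≈ 5.64 doublings, so ≈ 5.64 × 5.00 = 28 years.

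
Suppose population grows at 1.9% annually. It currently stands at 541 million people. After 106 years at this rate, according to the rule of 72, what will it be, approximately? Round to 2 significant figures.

Doubling time ≈ 72/1.9 = 37.89 years.
106 years is 106/37.89 ≈ 2.80 doublings, a factor of 2^2.80 ≈ 6.96.
541 × 6.96 ≈ 3800 million people.

≈ 3800 million people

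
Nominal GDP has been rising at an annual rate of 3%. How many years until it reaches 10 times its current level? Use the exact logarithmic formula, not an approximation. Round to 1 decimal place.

77.9 years

t = ln(10) / ln(1 + 0.03) = 2.3026 / 0.029559 ≈ 77.90.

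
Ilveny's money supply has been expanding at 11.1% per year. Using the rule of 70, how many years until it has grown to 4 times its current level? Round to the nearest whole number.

approximately 13 years

One doubling takes 70/11.1 = 6.31 years.
4× is 2 doublings, so 2 × 6.31 ≈ 13 years.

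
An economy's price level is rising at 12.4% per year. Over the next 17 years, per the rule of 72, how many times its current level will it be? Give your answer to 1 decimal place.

Doubles every ≈ 5.81 years (72/12.4).
17 years is 2.93 doublings; 2^2.93 ≈ 7.6×.

roughly 7.6 times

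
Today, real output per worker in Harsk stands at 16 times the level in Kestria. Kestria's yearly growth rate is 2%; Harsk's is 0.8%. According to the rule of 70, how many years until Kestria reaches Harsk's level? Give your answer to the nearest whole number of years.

about 233 years

The growth-rate gap is 2% − 0.8% = 1.2 percentage points.
So the ratio between them halves every 70/1.2 ≈ 58.33 years.
A 16 times gap closes after 4 halvings: 4 × 58.33 ≈ 233 years.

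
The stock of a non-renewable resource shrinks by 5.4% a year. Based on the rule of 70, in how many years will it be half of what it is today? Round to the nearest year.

roughly 13 years

Falling at 5.4%, it halves about every 70/5.4 = 12.96 years.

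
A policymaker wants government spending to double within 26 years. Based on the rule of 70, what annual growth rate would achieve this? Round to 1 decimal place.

70 / 26 ≈ 2.69, so about 2.7% a year.

roughly 2.7%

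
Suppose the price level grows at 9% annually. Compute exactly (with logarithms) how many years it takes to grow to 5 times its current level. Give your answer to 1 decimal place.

t = ln(5) / ln(1 + 0.09) = 1.6094 / 0.086178 ≈ 18.68.

18.7 years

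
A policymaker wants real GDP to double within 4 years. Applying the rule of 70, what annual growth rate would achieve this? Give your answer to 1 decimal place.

70 / 4 ≈ 17.50, so about 17.5% a year.

approximately 17.5% a year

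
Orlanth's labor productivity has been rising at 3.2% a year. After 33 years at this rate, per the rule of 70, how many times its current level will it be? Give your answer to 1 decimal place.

around 2.8 times

Doubling time ≈ 70/3.2 = 21.88 years.
33 years / 21.88 ≈ 1.51 doublings → factor 2^1.51 ≈ 2.8.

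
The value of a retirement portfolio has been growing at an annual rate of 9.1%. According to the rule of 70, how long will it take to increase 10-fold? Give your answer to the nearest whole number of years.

At 9.1% it doubles every 70/9.1 ≈ 7.69 years.
10× is log₂ 10 ≈ 3.32 doublings, so ≈ 3.32 × 7.69 = 26 years.

roughly 26 years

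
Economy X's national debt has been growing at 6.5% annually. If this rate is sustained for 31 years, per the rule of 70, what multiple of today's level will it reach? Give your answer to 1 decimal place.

7.4 times

Doubling time ≈ 70/6.5 = 10.77 years.
31 years / 10.77 ≈ 2.88 doublings → factor 2^2.88 ≈ 7.4.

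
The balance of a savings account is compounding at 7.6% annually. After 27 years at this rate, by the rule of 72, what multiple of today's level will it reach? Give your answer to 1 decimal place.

Doubles every ≈ 9.47 years (72/7.6).
27 years is 2.85 doublings; 2^2.85 ≈ 7.2×.

7.2 times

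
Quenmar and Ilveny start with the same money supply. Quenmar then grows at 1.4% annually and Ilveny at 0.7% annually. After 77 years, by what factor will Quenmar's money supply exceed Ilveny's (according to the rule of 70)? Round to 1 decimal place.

about 1.7 times

Quenmar pulls ahead at 0.7 pp per year, so the ratio doubles every 70/0.7 ≈ 100.00 years.
In 77 years that's 0.77 doublings: 2^0.77 ≈ 1.7.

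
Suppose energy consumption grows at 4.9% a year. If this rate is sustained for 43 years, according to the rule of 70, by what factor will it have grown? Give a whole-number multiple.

8 times

Doubling time ≈ 70/4.9 = 14.29 years.
43/14.29 ≈ 3 doublings, so about 2^3 = 8×.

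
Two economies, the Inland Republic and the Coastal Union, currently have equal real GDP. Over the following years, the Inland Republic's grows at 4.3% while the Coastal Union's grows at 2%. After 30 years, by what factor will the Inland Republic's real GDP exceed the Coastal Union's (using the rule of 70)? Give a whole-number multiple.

Only the 2.3-point difference matters.
70/2.3 ≈ 30.43 years per doubling of the ratio; 30 years gives 0.99 doublings, so ≈ 2×.

around 2 times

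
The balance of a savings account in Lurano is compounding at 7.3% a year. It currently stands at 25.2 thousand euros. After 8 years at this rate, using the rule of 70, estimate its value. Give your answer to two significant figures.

≈ 45 thousand euros

Doubling time ≈ 70/7.3 = 9.59 years.
8 years is 8/9.59 ≈ 0.83 doublings, a factor of 2^0.83 ≈ 1.78.
25.2 × 1.78 ≈ 45 thousand euros.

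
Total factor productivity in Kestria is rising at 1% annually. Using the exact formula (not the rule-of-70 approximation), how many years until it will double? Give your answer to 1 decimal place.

t = ln(2) / ln(1 + 0.01) = 0.6931 / 0.009950 ≈ 69.66.

69.7 years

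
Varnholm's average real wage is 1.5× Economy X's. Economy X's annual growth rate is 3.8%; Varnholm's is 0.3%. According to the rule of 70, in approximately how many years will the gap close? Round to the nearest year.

about 12 years

What matters is the difference: 3.5 pp.
Rule of 70 on the gap: the ratio halves every 70/3.5 ≈ 20.00 years.
A 1.5× gap takes log₂(1.5) ≈ 0.58 halvings to close: 0.58 × 20.00 ≈ 12 years.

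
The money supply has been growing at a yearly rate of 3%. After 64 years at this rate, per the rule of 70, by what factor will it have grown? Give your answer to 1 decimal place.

Doubles every ≈ 23.33 years (70/3).
64 years is 2.74 doublings; 2^2.74 ≈ 6.7×.

≈ 6.7 times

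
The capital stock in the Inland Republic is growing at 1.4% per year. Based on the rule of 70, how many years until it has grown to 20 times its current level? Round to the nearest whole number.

One doubling takes 70/1.4 = 50.00 years.
Reaching 20× takes log₂(20) ≈ 4.32 doublings.
4.32 × 50.00 ≈ 216 years.

≈ 216 years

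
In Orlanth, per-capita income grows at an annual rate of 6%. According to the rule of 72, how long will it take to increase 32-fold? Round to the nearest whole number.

about 60 years

Doubling time ≈ 72/6 = 12.00 years.
Getting to 32× needs 5 doublings: 5 × 12.00 ≈ 60 years.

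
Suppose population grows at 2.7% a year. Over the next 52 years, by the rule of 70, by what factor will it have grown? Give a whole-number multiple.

around 4 times

70/2.7 ≈ 25.93 years per doubling.
52 years fits 2 doublings: 2^2 = 4.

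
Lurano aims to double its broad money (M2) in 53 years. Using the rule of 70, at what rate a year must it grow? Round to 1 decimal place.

about 1.3% a year

70 / 53 ≈ 1.32, so about 1.3% a year.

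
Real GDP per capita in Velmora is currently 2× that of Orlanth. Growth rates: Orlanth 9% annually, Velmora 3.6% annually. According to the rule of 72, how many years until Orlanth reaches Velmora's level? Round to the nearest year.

approximately 13 years

The growth-rate gap is 9% − 3.6% = 5.4 percentage points.
So the ratio between them halves every 72/5.4 ≈ 13.33 years.
A 2× gap closes after 1 halving: 1 × 13.33 ≈ 13 years.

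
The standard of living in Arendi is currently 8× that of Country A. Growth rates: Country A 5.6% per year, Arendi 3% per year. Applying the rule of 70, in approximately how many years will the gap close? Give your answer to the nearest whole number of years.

What matters is the difference: 2.6 pp.
Rule of 70 on the gap: the ratio halves every 70/2.6 ≈ 26.92 years.
An 8× gap closes after 3 halvings: 3 × 26.92 ≈ 81 years.

≈ 81 years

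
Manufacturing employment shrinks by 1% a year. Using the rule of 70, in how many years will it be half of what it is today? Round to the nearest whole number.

≈ 70 years

Halving time ≈ 70 / 1 = 70.00 → 70 years.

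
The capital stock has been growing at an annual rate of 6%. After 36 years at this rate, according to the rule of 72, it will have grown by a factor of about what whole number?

At 6% one doubling takes ≈ 12.00 years; 36 years is 3 of them, so ×8.

about 8 times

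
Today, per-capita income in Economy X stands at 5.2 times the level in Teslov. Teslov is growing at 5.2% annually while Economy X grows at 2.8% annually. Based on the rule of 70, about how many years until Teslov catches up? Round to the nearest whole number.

What matters is the difference: 2.4 pp.
Rule of 70 on the gap: the ratio halves every 70/2.4 ≈ 29.17 years.
A 5.2 times gap takes log₂(5.2) ≈ 2.38 halvings to close: 2.38 × 29.17 ≈ 69 years.

≈ 69 years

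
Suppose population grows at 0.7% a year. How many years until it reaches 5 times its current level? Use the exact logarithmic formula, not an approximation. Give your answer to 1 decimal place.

230.7 years

t = ln(5) / ln(1 + 0.007) = 1.6094 / 0.006976 ≈ 230.71.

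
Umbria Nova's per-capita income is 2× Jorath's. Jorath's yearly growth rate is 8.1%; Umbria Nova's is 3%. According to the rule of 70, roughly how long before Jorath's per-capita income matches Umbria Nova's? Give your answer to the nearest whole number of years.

approximately 14 years

The growth-rate gap is 8.1% − 3% = 5.1 percentage points.
So the ratio between them halves every 70/5.1 ≈ 13.73 years.
A 2× gap closes after 1 halving: 1 × 13.73 ≈ 14 years.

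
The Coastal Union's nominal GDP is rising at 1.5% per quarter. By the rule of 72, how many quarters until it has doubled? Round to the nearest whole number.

At 1.5%, doubling takes about 72/1.5 = 48.00 quarters.

approximately 48 quarters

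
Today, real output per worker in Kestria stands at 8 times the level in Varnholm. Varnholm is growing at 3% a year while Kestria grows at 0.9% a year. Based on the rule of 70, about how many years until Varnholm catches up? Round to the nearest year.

about 100 years

The growth-rate gap is 3% − 0.9% = 2.1 percentage points.
So the ratio between them halves every 70/2.1 ≈ 33.33 years.
An 8 times gap closes after 3 halvings: 3 × 33.33 ≈ 100 years.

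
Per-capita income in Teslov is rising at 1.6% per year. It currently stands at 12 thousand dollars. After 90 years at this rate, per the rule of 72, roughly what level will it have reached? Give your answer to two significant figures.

It doubles every 72/1.6 ≈ 45.00 years, so 90 years is 2.00 doublings.
2^2.00 ≈ 4.00; 12 × 4.00 ≈ 48 thousand dollars.

about 48 thousand dollars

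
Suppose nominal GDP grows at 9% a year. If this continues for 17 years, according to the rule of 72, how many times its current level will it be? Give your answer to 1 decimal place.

Doubling time ≈ 72/9 = 8.00 years.
17 years / 8.00 ≈ 2.13 doublings → factor 2^2.13 ≈ 4.4.

≈ 4.4 times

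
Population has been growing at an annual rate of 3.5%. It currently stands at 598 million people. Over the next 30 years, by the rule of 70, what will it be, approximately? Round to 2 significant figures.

roughly 1700 million people

It doubles every 70/3.5 ≈ 20.00 years, so 30 years is 1.50 doublings.
2^1.50 ≈ 2.83; 598 × 2.83 ≈ 1700 million people.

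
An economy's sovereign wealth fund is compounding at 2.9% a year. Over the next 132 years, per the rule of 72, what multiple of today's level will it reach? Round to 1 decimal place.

approximately 39.9 times

Doubles every ≈ 24.83 years (72/2.9).
132 years is 5.32 doublings; 2^5.32 ≈ 39.9×.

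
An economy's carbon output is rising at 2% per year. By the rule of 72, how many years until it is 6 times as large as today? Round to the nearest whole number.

At 2% it doubles every 72/2 ≈ 36.00 years.
6× is log₂ 6 ≈ 2.58 doublings, so ≈ 2.58 × 36.00 = 93 years.

roughly 93 years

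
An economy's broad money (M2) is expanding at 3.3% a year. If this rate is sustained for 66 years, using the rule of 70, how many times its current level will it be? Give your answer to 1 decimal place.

Doubles every ≈ 21.21 years (70/3.3).
66 years is 3.11 doublings; 2^3.11 ≈ 8.6×.

about 8.6 times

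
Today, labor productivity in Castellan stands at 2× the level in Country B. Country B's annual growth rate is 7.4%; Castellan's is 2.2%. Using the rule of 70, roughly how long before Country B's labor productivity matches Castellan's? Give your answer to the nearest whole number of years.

The growth-rate gap is 7.4% − 2.2% = 5.2 percentage points.
So the ratio between them halves every 70/5.2 ≈ 13.46 years.
A 2× gap closes after 1 halving: 1 × 13.46 ≈ 13 years.

approximately 13 years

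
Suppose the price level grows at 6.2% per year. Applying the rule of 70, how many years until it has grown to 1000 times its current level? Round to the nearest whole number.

One doubling takes 70/6.2 = 11.29 years.
Reaching 1000× takes log₂(1000) ≈ 9.97 doublings.
9.97 × 11.29 ≈ 113 years.

roughly 113 years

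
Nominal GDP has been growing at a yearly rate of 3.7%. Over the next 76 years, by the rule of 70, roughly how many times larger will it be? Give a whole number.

approximately 16 times

70/3.7 ≈ 18.92 years per doubling.
76 years fits 4 doublings: 2^4 = 16.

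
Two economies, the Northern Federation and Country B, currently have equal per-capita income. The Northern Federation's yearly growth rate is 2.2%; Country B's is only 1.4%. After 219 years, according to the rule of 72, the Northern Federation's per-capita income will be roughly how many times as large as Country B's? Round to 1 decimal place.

approximately 5.4 times

Rate gap = 2.2% − 1.4% = 0.8 points.
The ratio doubles every 72/0.8 ≈ 90.00 years.
219/90.00 ≈ 2.43 doublings → ratio ≈ 2^2.43 ≈ 5.4.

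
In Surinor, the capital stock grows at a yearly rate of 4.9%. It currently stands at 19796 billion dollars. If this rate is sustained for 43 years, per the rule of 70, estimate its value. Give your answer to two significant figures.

approximately 160000 billion dollars

Doubling time ≈ 70/4.9 = 14.29 years.
43 years is 43/14.29 ≈ 3.01 doublings, a factor of 2^3.01 ≈ 8.06.
19796 × 8.06 ≈ 160000 billion dollars.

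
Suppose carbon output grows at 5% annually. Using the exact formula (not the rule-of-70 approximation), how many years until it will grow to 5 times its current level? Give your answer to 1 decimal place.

t = ln(5) / ln(1 + 0.05) = 1.6094 / 0.048790 ≈ 32.99.

33.0 years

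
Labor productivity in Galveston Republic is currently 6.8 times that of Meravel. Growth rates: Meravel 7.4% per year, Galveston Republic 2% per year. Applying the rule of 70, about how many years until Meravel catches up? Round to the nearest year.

Meravel gains on Galveston Republic at 7.4% − 2% = 5.4 points a year.
At that relative rate the gap halves every 70/5.4 ≈ 12.96 years.
A 6.8 times gap takes log₂(6.8) ≈ 2.77 halvings to close: 2.77 × 12.96 ≈ 36 years.

around 36 years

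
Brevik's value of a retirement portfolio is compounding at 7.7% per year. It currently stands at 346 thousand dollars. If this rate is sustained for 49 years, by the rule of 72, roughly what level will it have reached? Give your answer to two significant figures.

Doubling time ≈ 72/7.7 = 9.35 years.
49 years is 49/9.35 ≈ 5.24 doublings, a factor of 2^5.24 ≈ 37.79.
346 × 37.79 ≈ 13000 thousand dollars.

around 13000 thousand dollars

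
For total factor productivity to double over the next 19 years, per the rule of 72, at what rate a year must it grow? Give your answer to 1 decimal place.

72 / 19 ≈ 3.79, so about 3.8% a year.

≈ 3.8%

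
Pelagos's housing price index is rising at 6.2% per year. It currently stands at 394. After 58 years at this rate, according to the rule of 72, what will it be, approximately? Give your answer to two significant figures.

Doubling time ≈ 72/6.2 = 11.61 years.
58 years is 58/11.61 ≈ 5.00 doublings, a factor of 2^5.00 ≈ 32.00.
394 × 32.00 ≈ 13000.

about 13000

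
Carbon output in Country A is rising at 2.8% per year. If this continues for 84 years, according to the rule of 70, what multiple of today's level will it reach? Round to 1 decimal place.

Doubles every ≈ 25.00 years (70/2.8).
84 years is 3.36 doublings; 2^3.36 ≈ 10.3×.

about 10.3 times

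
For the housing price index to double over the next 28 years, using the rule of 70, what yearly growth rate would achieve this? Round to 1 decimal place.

70 / 28 ≈ 2.50, so about 2.5% per year.

about 2.5%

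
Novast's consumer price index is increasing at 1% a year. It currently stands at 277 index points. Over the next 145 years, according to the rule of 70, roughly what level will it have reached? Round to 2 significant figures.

Doubling time ≈ 70/1 = 70.00 years.
145 years is 145/70.00 ≈ 2.07 doublings, a factor of 2^2.07 ≈ 4.20.
277 × 4.20 ≈ 1200 index points.

around 1200 index points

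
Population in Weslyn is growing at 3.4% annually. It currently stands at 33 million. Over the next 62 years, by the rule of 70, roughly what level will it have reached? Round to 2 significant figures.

Doubling time ≈ 70/3.4 = 20.59 years.
62 years is 62/20.59 ≈ 3.01 doublings, a factor of 2^3.01 ≈ 8.06.
33 × 8.06 ≈ 270 million.

around 270 million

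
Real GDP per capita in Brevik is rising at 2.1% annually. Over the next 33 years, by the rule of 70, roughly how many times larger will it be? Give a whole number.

At 2.1% one doubling takes ≈ 33.33 years; 33 years is 1 of them, so ×2.

around 2 times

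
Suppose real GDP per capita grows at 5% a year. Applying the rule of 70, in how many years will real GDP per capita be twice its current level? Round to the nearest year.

roughly 14 years

Doubling time ≈ 70 / 5 = 14.00 years.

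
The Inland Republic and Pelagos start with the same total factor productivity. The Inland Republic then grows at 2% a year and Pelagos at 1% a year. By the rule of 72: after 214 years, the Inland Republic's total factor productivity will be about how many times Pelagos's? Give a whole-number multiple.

around 8 times

Only the 1-point difference matters.
72/1 ≈ 72.00 years per doubling of the ratio; 214 years gives 2.97 doublings, so ≈ 8×.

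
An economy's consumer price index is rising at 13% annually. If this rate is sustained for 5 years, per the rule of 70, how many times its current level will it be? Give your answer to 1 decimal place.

about 1.9 times

Doubling time ≈ 70/13 = 5.38 years.
5 years / 5.38 ≈ 0.93 doublings → factor 2^0.93 ≈ 1.9.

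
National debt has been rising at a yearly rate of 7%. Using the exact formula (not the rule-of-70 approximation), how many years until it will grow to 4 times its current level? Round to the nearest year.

20 years

t = ln(4) / ln(1 + 0.07) = 1.3863 / 0.067659 ≈ 20.49.
≈ 20 years.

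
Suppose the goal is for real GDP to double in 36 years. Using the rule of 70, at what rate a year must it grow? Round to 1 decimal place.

roughly 1.9% a year

70 / 36 ≈ 1.94, so about 1.9% a year.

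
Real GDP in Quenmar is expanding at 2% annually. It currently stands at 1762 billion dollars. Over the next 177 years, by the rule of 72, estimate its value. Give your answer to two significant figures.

It doubles every 72/2 ≈ 36.00 years, so 177 years is 4.92 doublings.
2^4.92 ≈ 30.27; 1762 × 30.27 ≈ 53000 billion dollars.

≈ 53000 billion dollars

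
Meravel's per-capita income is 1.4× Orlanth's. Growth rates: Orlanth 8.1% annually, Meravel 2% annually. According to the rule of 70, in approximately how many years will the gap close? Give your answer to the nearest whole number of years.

What matters is the difference: 6.1 pp.
Rule of 70 on the gap: the ratio halves every 70/6.1 ≈ 11.48 years.
A 1.4× gap takes log₂(1.4) ≈ 0.49 halvings to close: 0.49 × 11.48 ≈ 6 years.

about 6 years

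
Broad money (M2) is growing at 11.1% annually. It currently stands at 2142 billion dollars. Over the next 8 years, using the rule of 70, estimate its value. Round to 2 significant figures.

It doubles every 70/11.1 ≈ 6.31 years, so 8 years is 1.27 doublings.
2^1.27 ≈ 2.41; 2142 × 2.41 ≈ 5200 billion dollars.

about 5200 billion dollars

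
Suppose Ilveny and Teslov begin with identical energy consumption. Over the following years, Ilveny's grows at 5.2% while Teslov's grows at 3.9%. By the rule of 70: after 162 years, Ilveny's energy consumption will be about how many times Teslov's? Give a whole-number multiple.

approximately 8 times

Rate gap = 5.2% − 3.9% = 1.3 points.
The ratio doubles every 70/1.3 ≈ 53.85 years.
162/53.85 ≈ 3.01 doublings → ratio ≈ 2^3.01 ≈ 8.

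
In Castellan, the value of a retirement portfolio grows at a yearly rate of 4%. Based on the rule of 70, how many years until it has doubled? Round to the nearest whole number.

Doubling time ≈ 70 / 4 = 17.50 years.

about 18 years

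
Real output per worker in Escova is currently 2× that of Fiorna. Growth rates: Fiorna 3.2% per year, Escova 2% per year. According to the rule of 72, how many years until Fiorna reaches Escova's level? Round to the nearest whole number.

60 years

What matters is the difference: 1.2 pp.
Rule of 72 on the gap: the ratio halves every 72/1.2 ≈ 60.00 years.
A 2× gap closes after 1 halving: 1 × 60.00 ≈ 60 years.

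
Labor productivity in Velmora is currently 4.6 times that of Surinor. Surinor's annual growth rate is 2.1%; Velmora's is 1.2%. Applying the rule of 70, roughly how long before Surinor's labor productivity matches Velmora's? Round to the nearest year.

≈ 171 years

What matters is the difference: 0.9 pp.
Rule of 70 on the gap: the ratio halves every 70/0.9 ≈ 77.78 years.
A 4.6 times gap takes log₂(4.6) ≈ 2.20 halvings to close: 2.20 × 77.78 ≈ 171 years.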